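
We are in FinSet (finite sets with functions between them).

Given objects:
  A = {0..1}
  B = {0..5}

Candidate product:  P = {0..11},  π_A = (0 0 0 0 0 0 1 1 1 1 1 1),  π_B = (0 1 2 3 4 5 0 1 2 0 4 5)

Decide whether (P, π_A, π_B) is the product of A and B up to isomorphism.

|A|·|B| = 2·6 = 12;  |P| = 12
Check the pairing map k ↦ (π_A(k), π_B(k)):
  0 ↦ (0,0)
  1 ↦ (0,1)
  2 ↦ (0,2)
  3 ↦ (0,3)
  4 ↦ (0,4)
  5 ↦ (0,5)
  6 ↦ (1,0)
  7 ↦ (1,1)
  8 ↦ (1,2)
  9 ↦ (1,0)  ✗ repeats pair of k=6
  10 ↦ (1,4)
  11 ↦ (1,5)
distinct pairs in image: 11 / 12 needed
  → (1,0) hit at k=6 and k=9

Answer: NOT A VALID PRODUCT — duplicate pair at indices 6,9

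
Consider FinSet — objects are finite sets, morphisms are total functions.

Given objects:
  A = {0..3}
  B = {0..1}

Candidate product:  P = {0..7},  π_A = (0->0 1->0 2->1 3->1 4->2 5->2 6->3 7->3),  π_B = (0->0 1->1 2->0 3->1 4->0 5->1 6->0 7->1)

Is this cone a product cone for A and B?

|A|·|B| = 4·2 = 8;  |P| = 8
Check the pairing map k ↦ (π_A(k), π_B(k)):
  0 -> (0,0)
  1 -> (0,1)
  2 -> (1,0)
  3 -> (1,1)
  4 -> (2,0)
  5 -> (2,1)
  6 -> (3,0)
  7 -> (3,1)
distinct pairs in image: 8 / 8 needed
  → bijection onto A×B; projections well-typed.

Answer: VALID PRODUCT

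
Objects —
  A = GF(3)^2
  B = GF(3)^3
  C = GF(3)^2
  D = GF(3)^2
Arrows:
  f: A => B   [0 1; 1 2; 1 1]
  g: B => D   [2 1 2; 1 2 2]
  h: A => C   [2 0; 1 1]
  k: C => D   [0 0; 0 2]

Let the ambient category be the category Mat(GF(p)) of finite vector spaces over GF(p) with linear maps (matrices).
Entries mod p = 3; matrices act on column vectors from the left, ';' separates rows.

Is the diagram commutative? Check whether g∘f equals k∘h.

Answer: DOES NOT COMMUTE

Derivation:
Path 1 = f;g:
  e0=[1,0] f=>[0,1,1] g=>[0,1]
  e1=[0,1] f=>[1,2,1] g=>[0,1]
  composite₁ = [0 0; 1 1]
Path 2 = h;k:
  e0=[1,0] h=>[2,1] k=>[0,2]
  e1=[0,1] h=>[0,1] k=>[0,2]
  composite₂ = [0 0; 2 2]
Equal? differ; not commutative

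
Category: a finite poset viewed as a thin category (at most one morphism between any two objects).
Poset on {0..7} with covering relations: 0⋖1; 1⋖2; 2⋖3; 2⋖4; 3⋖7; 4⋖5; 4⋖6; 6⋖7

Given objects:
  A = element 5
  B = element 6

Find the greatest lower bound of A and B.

Answer: A∧B = 4

Derivation:
Common predecessors of 5,6: {0,1,2,4}
  0 ≤ 4
  1 ≤ 4
  2 ≤ 4
  4 ≤ 4
glb = 4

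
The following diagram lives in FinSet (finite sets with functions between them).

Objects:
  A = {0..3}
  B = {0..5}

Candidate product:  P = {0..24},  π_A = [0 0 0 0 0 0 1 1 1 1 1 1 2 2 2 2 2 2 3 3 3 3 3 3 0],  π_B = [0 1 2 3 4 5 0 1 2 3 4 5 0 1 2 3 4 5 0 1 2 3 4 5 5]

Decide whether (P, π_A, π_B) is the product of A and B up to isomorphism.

|A|·|B| = 4·6 = 24;  |P| = 25
  → cardinalities differ; no bijection possible.

Answer: NOT A VALID PRODUCT — |P|=25 ≠ |A|·|B|=24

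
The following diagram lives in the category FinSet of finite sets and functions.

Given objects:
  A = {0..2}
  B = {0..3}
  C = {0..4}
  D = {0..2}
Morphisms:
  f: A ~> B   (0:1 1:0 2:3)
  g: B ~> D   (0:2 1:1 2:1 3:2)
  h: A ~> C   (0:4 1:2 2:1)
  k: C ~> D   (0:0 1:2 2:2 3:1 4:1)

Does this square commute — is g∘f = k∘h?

Answer: COMMUTES

Derivation:
Along f;g (path 1):
  0 f~>1 g~>1
  1 f~>0 g~>2
  2 f~>3 g~>2
  ⟦path⟧₁ = (0:1 1:2 2:2)
Along h;k (path 2):
  0 h~>4 k~>1
  1 h~>2 k~>2
  2 h~>1 k~>2
  ⟦path⟧₂ = (0:1 1:2 2:2)
Equal? equal; square commutes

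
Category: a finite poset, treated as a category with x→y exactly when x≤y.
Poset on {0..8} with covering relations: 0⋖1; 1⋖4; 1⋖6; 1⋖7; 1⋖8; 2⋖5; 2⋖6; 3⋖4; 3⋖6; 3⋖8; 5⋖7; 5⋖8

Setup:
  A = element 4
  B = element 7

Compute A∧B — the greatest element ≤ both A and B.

Common predecessors of 4,7: {0,1}
  0 <= 1
  1 <= 1
glb = 1

Answer: A∧B = 1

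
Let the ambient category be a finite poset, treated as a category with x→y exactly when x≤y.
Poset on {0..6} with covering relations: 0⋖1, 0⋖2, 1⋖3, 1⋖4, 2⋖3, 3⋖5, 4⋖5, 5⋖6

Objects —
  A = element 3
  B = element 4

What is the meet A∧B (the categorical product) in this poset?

Common predecessors of 3,4: {0,1}
  0 ⊑ 1
  1 ⊑ 1
glb = 1

Answer: A∧B = 1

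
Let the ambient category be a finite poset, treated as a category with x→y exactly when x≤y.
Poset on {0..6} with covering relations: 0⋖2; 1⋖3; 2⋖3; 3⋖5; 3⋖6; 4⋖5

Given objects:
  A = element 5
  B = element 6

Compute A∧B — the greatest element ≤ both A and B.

Answer: A∧B = 3

Trace:
Common predecessors of 5,6: {0,1,2,3}
  0 ⊑ 3
  1 ⊑ 3
  2 ⊑ 3
  3 ⊑ 3
glb = 3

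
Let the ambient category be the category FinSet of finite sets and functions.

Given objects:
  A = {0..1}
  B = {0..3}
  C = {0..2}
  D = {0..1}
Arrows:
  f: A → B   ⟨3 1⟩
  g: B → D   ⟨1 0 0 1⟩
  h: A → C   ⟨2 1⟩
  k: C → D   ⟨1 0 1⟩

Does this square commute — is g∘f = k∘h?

Answer: COMMUTES

Trace:
1) trace f;g:
  0 f→3 g→1
  1 f→1 g→0
  composite₁ = ⟨1 0⟩
2) trace h;k:
  0 h→2 k→1
  1 h→1 k→0
  composite₂ = ⟨1 0⟩
Equal? same morphism ✓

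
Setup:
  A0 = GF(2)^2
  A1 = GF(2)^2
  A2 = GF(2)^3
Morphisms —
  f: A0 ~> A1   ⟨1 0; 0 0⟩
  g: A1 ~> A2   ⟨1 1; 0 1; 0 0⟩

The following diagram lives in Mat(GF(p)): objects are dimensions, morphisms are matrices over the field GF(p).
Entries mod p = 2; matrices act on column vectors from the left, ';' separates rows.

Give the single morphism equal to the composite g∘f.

Answer: ⟨1 0; 0 0; 0 0⟩

Work:
  e0=(1,0) f~>(1,0) g~>(1,0,0)
  e1=(0,1) f~>(0,0) g~>(0,0,0)
composite: ⟨1 0; 0 0; 0 0⟩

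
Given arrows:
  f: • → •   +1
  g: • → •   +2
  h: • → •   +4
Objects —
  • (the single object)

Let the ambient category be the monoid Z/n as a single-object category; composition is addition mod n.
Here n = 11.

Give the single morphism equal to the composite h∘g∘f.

  0 +1≡1 +2≡3 +4≡7  (mod 11)
⟦path⟧: +7

Answer: +7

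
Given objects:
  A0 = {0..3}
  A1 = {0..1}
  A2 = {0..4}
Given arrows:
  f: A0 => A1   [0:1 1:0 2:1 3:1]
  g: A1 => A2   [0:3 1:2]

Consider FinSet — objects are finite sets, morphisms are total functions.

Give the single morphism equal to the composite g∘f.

  0 f=>1 g=>2
  1 f=>0 g=>3
  2 f=>1 g=>2
  3 f=>1 g=>2
composite: [0:2 1:3 2:2 3:2]

Answer: [0:2 1:3 2:2 3:2]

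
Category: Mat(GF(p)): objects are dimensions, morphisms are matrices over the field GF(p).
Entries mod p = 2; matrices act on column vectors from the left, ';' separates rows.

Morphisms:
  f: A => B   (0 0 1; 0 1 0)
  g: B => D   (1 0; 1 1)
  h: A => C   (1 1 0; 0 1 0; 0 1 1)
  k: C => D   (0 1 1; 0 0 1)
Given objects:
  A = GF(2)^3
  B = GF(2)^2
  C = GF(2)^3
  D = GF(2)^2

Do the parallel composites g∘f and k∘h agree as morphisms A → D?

Along f;g (path 1):
  e0=⟨1,0,0⟩ f=>⟨0,0⟩ g=>⟨0,0⟩
  e1=⟨0,1,0⟩ f=>⟨0,1⟩ g=>⟨0,1⟩
  e2=⟨0,0,1⟩ f=>⟨1,0⟩ g=>⟨1,1⟩
  composite₁ = (0 0 1; 0 1 1)
Along h;k (path 2):
  e0=⟨1,0,0⟩ h=>⟨1,0,0⟩ k=>⟨0,0⟩
  e1=⟨0,1,0⟩ h=>⟨1,1,1⟩ k=>⟨0,1⟩
  e2=⟨0,0,1⟩ h=>⟨0,0,1⟩ k=>⟨1,1⟩
  composite₂ = (0 0 1; 0 1 1)
Equal? same morphism ✓

Answer: COMMUTES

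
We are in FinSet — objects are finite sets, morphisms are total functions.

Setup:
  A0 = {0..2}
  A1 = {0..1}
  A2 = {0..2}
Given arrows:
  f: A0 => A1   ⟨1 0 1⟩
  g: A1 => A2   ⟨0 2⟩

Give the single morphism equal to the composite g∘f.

  0 f=>1 g=>2
  1 f=>0 g=>0
  2 f=>1 g=>2
⟦path⟧: ⟨2 0 2⟩

Answer: ⟨2 0 2⟩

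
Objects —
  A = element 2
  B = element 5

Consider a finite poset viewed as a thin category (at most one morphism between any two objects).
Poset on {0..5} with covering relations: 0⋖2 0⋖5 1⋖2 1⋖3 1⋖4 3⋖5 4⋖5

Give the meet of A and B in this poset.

Answer: NO MEET EXISTS

Work:
{x : x≤A ∧ x≤B} = {0,1}  (A=2, B=5)
  maximal lower bounds 0 and 1 are incomparable: neither 0≤1 nor 1≤0
→ no greatest lower bound exists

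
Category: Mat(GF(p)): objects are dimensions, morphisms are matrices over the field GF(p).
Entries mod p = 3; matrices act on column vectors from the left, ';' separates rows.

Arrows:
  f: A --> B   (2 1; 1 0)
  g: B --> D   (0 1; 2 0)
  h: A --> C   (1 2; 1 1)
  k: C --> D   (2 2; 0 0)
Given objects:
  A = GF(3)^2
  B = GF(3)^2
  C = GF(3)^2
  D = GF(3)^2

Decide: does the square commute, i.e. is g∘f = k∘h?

Answer: DOES NOT COMMUTE

Work:
Path 1 = f;g:
  e0=(1,0) f-->(2,1) g-->(1,1)
  e1=(0,1) f-->(1,0) g-->(0,2)
  composite₁ = (1 0; 1 2)
Path 2 = h;k:
  e0=(1,0) h-->(1,1) k-->(1,0)
  e1=(0,1) h-->(2,1) k-->(0,0)
  composite₂ = (1 0; 0 0)
Equal? differ; not commutative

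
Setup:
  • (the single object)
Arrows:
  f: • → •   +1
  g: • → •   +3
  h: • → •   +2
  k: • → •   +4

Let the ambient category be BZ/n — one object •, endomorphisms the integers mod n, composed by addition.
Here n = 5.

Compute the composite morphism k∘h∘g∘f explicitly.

Answer: +0

Work:
  0 +1≡1 +3≡4 +2≡1 +4≡0  (mod 5)
⟦path⟧: +0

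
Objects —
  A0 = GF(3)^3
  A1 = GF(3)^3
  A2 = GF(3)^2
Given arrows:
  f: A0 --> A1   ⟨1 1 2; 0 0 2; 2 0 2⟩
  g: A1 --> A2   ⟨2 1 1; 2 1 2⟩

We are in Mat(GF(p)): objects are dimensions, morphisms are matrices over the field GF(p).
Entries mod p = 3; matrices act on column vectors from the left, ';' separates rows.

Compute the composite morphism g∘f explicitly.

  e0=[1,0,0] f-->[1,0,2] g-->[1,0]
  e1=[0,1,0] f-->[1,0,0] g-->[2,2]
  e2=[0,0,1] f-->[2,2,2] g-->[2,1]
composite: ⟨1 2 2; 0 2 1⟩

Answer: ⟨1 2 2; 0 2 1⟩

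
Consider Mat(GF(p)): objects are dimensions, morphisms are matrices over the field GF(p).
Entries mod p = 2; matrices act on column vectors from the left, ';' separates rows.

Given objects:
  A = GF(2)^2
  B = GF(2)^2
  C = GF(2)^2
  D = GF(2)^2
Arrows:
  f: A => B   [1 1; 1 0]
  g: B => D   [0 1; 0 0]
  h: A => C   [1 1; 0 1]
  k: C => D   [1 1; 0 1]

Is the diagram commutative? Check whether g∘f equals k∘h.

Path 1 = f;g:
  e0=⟨1,0⟩ f=>⟨1,1⟩ g=>⟨1,0⟩
  e1=⟨0,1⟩ f=>⟨1,0⟩ g=>⟨0,0⟩
  result₁ = [1 0; 0 0]
Path 2 = h;k:
  e0=⟨1,0⟩ h=>⟨1,0⟩ k=>⟨1,0⟩
  e1=⟨0,1⟩ h=>⟨1,1⟩ k=>⟨0,1⟩
  result₂ = [1 0; 0 1]
Equal? differ; not commutative

Answer: DOES NOT COMMUTE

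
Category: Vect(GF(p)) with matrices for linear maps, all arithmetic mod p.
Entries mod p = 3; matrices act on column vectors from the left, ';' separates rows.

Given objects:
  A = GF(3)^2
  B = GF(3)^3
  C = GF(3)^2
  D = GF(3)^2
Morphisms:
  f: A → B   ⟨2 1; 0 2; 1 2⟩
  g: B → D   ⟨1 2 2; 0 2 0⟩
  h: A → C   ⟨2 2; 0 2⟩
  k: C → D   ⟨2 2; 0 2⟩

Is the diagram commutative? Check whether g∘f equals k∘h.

Path 1 = f;g:
  e0=[1,0] f→[2,0,1] g→[1,0]
  e1=[0,1] f→[1,2,2] g→[0,1]
  composite₁ = ⟨1 0; 0 1⟩
Path 2 = h;k:
  e0=[1,0] h→[2,0] k→[1,0]
  e1=[0,1] h→[2,2] k→[2,1]
  composite₂ = ⟨1 2; 0 1⟩
Equal? distinct morphisms ✗

Answer: DOES NOT COMMUTE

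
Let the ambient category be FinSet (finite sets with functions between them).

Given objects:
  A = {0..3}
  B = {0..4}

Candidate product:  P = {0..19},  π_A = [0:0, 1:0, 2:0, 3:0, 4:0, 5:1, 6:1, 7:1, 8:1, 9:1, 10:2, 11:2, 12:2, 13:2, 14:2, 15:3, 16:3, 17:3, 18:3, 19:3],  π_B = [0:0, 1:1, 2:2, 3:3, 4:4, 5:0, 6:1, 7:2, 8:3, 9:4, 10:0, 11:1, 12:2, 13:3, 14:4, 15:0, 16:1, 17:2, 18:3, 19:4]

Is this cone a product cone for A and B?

|A|·|B| = 4·5 = 20;  |P| = 20
Check the pairing map k ↦ (π_A(k), π_B(k)):
  0 : (0,0)
  1 : (0,1)
  2 : (0,2)
  3 : (0,3)
  4 : (0,4)
  5 : (1,0)
  6 : (1,1)
  7 : (1,2)
  8 : (1,3)
  9 : (1,4)
  10 : (2,0)
  11 : (2,1)
  12 : (2,2)
  13 : (2,3)
  14 : (2,4)
  15 : (3,0)
  16 : (3,1)
  17 : (3,2)
  18 : (3,3)
  19 : (3,4)
distinct pairs in image: 20 / 20 needed
  → bijection onto A×B; projections well-typed.

Answer: VALID PRODUCT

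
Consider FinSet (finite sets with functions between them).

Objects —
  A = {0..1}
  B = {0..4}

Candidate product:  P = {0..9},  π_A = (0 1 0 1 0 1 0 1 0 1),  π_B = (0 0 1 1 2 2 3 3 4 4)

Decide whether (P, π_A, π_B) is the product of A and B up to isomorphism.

|A|·|B| = 2·5 = 10;  |P| = 10
Check the pairing map k ↦ (π_A(k), π_B(k)):
  0 -> (0,0)
  1 -> (1,0)
  2 -> (0,1)
  3 -> (1,1)
  4 -> (0,2)
  5 -> (1,2)
  6 -> (0,3)
  7 -> (1,3)
  8 -> (0,4)
  9 -> (1,4)
distinct pairs in image: 10 / 10 needed
  → bijection onto A×B; projections well-typed.

Answer: VALID PRODUCT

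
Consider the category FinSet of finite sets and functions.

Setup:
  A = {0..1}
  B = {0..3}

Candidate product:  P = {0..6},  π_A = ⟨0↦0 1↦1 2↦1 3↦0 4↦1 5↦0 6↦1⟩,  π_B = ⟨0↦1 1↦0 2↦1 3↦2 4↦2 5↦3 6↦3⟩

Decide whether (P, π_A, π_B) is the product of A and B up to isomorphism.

Answer: NOT A VALID PRODUCT — |P|=7 ≠ |A|·|B|=8

Work:
|A|·|B| = 2·4 = 8;  |P| = 7
  → cardinalities differ; no bijection possible.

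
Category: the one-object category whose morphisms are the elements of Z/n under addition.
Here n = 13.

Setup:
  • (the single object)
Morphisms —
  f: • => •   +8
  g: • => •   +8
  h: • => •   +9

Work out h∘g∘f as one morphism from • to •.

Answer: +12

Derivation:
  0 +8≡8 +8≡3 +9≡12  (mod 13)
⟦path⟧: +12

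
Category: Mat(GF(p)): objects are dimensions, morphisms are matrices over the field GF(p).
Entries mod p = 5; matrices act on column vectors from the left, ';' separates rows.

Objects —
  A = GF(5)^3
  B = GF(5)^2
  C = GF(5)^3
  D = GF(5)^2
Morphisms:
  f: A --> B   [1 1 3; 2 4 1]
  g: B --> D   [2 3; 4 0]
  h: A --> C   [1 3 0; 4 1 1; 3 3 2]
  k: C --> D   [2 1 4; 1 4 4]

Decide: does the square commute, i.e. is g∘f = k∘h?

Answer: COMMUTES

Derivation:
Path 1 = f;g:
  e0=⟨1,0,0⟩ f-->⟨1,2⟩ g-->⟨3,4⟩
  e1=⟨0,1,0⟩ f-->⟨1,4⟩ g-->⟨4,4⟩
  e2=⟨0,0,1⟩ f-->⟨3,1⟩ g-->⟨4,2⟩
  result₁ = [3 4 4; 4 4 2]
Path 2 = h;k:
  e0=⟨1,0,0⟩ h-->⟨1,4,3⟩ k-->⟨3,4⟩
  e1=⟨0,1,0⟩ h-->⟨3,1,3⟩ k-->⟨4,4⟩
  e2=⟨0,0,1⟩ h-->⟨0,1,2⟩ k-->⟨4,2⟩
  result₂ = [3 4 4; 4 4 2]
Equal? equal; square commutes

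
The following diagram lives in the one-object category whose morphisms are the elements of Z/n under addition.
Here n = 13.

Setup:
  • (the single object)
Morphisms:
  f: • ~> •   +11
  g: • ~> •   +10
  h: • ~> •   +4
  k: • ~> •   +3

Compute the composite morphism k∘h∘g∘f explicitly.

  0 +11≡11 +10≡8 +4≡12 +3≡2  (mod 13)
result: +2

Answer: +2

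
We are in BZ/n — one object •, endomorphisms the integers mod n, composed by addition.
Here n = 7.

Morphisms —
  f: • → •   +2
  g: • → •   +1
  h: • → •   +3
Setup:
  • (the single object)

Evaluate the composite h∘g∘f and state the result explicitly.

Answer: +6

Derivation:
  0 +2≡2 +1≡3 +3≡6  (mod 7)
⟦path⟧: +6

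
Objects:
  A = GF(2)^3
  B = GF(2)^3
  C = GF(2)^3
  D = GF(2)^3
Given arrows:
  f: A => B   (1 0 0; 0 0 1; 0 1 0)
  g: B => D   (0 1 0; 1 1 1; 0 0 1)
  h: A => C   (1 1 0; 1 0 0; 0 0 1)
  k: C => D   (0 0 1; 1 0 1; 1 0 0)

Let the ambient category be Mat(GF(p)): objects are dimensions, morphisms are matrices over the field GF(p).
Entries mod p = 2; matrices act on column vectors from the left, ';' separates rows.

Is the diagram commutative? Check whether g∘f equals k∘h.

Answer: DOES NOT COMMUTE

Work:
Path 1 = f;g:
  e0=[1,0,0] f=>[1,0,0] g=>[0,1,0]
  e1=[0,1,0] f=>[0,0,1] g=>[0,1,1]
  e2=[0,0,1] f=>[0,1,0] g=>[1,1,0]
  result₁ = (0 0 1; 1 1 1; 0 1 0)
Path 2 = h;k:
  e0=[1,0,0] h=>[1,1,0] k=>[0,1,1]
  e1=[0,1,0] h=>[1,0,0] k=>[0,1,1]
  e2=[0,0,1] h=>[0,0,1] k=>[1,1,0]
  result₂ = (0 0 1; 1 1 1; 1 1 0)
Equal? differ; not commutative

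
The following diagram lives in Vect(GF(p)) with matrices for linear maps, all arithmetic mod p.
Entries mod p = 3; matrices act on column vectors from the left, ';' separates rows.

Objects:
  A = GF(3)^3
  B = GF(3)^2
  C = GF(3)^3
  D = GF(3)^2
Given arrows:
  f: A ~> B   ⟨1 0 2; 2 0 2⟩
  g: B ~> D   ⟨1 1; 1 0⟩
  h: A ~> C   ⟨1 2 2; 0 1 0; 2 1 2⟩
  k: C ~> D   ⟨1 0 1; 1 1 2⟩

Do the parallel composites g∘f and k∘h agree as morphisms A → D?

Path 1 = f;g:
  e0=[1,0,0] f~>[1,2] g~>[0,1]
  e1=[0,1,0] f~>[0,0] g~>[0,0]
  e2=[0,0,1] f~>[2,2] g~>[1,2]
  ⟦path⟧₁ = ⟨0 0 1; 1 0 2⟩
Path 2 = h;k:
  e0=[1,0,0] h~>[1,0,2] k~>[0,2]
  e1=[0,1,0] h~>[2,1,1] k~>[0,2]
  e2=[0,0,1] h~>[2,0,2] k~>[1,0]
  ⟦path⟧₂ = ⟨0 0 1; 2 2 0⟩
Equal? NO — does not commute

Answer: DOES NOT COMMUTE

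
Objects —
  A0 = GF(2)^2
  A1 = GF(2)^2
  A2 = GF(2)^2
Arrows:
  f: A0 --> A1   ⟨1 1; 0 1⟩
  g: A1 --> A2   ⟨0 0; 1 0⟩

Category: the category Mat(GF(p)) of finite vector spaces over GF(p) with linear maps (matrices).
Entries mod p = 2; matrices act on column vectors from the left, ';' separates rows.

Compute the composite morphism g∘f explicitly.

Answer: ⟨0 0; 1 1⟩

Trace:
  e0=[1,0] f-->[1,0] g-->[0,1]
  e1=[0,1] f-->[1,1] g-->[0,1]
⟦path⟧: ⟨0 0; 1 1⟩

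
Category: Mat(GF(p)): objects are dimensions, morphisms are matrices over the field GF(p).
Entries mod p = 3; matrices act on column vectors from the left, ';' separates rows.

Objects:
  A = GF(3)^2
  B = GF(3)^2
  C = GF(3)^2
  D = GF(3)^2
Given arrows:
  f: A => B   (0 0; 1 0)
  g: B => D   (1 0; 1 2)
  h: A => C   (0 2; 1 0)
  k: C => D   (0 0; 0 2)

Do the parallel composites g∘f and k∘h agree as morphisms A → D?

1) trace f;g:
  e0=⟨1,0⟩ f=>⟨0,1⟩ g=>⟨0,2⟩
  e1=⟨0,1⟩ f=>⟨0,0⟩ g=>⟨0,0⟩
  composite₁ = (0 0; 2 0)
2) trace h;k:
  e0=⟨1,0⟩ h=>⟨0,1⟩ k=>⟨0,2⟩
  e1=⟨0,1⟩ h=>⟨2,0⟩ k=>⟨0,0⟩
  composite₂ = (0 0; 2 0)
Equal? equal; square commutes

Answer: COMMUTES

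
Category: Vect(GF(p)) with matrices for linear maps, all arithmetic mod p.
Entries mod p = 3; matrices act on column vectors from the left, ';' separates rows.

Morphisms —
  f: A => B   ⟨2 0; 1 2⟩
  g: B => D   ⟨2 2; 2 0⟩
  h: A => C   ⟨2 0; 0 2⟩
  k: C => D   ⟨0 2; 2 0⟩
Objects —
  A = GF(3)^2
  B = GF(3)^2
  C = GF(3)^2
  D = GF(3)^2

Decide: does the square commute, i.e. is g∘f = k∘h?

Answer: COMMUTES

Derivation:
Along f;g (path 1):
  e0=⟨1,0⟩ f=>⟨2,1⟩ g=>⟨0,1⟩
  e1=⟨0,1⟩ f=>⟨0,2⟩ g=>⟨1,0⟩
  ⟦path⟧₁ = ⟨0 1; 1 0⟩
Along h;k (path 2):
  e0=⟨1,0⟩ h=>⟨2,0⟩ k=>⟨0,1⟩
  e1=⟨0,1⟩ h=>⟨0,2⟩ k=>⟨1,0⟩
  ⟦path⟧₂ = ⟨0 1; 1 0⟩
Equal? same morphism ✓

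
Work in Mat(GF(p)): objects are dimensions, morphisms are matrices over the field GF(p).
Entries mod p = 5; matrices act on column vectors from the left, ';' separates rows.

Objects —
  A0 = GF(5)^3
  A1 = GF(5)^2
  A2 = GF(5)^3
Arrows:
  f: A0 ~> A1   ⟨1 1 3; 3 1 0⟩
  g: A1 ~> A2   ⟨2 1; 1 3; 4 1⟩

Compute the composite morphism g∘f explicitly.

  e0=[1,0,0] f~>[1,3] g~>[0,0,2]
  e1=[0,1,0] f~>[1,1] g~>[3,4,0]
  e2=[0,0,1] f~>[3,0] g~>[1,3,2]
result: ⟨0 3 1; 0 4 3; 2 0 2⟩

Answer: ⟨0 3 1; 0 4 3; 2 0 2⟩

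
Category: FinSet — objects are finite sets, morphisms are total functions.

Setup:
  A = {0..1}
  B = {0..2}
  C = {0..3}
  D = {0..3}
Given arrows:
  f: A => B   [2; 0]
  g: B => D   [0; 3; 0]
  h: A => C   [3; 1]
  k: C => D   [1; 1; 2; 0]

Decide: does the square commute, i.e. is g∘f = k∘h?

Answer: DOES NOT COMMUTE

Work:
Along f;g (path 1):
  0 f=>2 g=>0
  1 f=>0 g=>0
  composite₁ = [0; 0]
Along h;k (path 2):
  0 h=>3 k=>0
  1 h=>1 k=>1
  composite₂ = [0; 1]
Equal? NO — does not commute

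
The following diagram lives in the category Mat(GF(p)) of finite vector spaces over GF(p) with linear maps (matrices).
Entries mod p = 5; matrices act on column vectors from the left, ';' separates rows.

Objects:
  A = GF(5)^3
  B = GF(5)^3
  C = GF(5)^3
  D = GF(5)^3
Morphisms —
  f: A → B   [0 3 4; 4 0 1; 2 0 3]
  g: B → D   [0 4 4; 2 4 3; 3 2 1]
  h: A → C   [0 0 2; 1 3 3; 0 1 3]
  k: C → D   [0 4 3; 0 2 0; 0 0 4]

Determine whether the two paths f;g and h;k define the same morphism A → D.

Along f;g (path 1):
  e0=[1,0,0] f→[0,4,2] g→[4,2,0]
  e1=[0,1,0] f→[3,0,0] g→[0,1,4]
  e2=[0,0,1] f→[4,1,3] g→[1,1,2]
  ⟦path⟧₁ = [4 0 1; 2 1 1; 0 4 2]
Along h;k (path 2):
  e0=[1,0,0] h→[0,1,0] k→[4,2,0]
  e1=[0,1,0] h→[0,3,1] k→[0,1,4]
  e2=[0,0,1] h→[2,3,3] k→[1,1,2]
  ⟦path⟧₂ = [4 0 1; 2 1 1; 0 4 2]
Equal? YES — commutes

Answer: COMMUTES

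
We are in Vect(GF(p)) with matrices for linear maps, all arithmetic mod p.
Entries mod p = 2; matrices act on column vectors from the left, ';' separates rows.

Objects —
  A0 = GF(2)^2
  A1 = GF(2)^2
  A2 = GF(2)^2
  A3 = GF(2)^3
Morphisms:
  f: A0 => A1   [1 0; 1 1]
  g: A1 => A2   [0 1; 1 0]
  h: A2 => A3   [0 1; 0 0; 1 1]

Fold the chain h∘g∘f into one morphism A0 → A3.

Answer: [1 0; 0 0; 0 1]

Derivation:
  e0=[1,0] f=>[1,1] g=>[1,1] h=>[1,0,0]
  e1=[0,1] f=>[0,1] g=>[1,0] h=>[0,0,1]
⟦path⟧: [1 0; 0 0; 0 1]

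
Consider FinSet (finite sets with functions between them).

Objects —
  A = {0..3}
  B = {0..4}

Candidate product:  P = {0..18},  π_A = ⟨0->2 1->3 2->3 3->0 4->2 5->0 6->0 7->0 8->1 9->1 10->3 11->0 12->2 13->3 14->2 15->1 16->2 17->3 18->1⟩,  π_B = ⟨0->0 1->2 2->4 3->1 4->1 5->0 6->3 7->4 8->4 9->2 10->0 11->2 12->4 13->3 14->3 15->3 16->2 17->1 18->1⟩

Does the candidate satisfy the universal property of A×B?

Answer: NOT A VALID PRODUCT — |P|=19 ≠ |A|·|B|=20

Derivation:
|A|·|B| = 4·5 = 20;  |P| = 19
  → cardinalities differ; no bijection possible.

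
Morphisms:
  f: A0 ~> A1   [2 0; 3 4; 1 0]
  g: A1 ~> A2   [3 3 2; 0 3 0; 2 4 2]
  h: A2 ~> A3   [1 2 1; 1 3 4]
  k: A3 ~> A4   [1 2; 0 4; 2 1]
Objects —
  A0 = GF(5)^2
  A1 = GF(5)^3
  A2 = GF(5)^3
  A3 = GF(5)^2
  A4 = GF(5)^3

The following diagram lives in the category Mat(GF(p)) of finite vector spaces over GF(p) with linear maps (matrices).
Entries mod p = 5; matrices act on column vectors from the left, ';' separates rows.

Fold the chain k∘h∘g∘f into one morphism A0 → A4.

  e0=[1,0] f~>[2,3,1] g~>[2,4,3] h~>[3,1] k~>[0,4,2]
  e1=[0,1] f~>[0,4,0] g~>[2,2,1] h~>[2,2] k~>[1,3,1]
result: [0 1; 4 3; 2 1]

Answer: [0 1; 4 3; 2 1]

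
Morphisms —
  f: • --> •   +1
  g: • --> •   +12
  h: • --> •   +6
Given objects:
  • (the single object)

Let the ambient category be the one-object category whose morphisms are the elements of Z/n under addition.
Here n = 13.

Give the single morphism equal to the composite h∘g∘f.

  0 +1≡1 +12≡0 +6≡6  (mod 13)
composite: +6

Answer: +6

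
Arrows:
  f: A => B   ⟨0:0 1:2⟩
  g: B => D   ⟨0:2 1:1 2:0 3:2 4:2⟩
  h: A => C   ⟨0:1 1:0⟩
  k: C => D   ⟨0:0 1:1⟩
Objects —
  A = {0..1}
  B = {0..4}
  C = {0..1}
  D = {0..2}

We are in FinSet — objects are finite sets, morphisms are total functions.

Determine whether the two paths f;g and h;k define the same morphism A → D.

Answer: DOES NOT COMMUTE

Derivation:
1) trace f;g:
  0 f=>0 g=>2
  1 f=>2 g=>0
  result₁ = ⟨0:2 1:0⟩
2) trace h;k:
  0 h=>1 k=>1
  1 h=>0 k=>0
  result₂ = ⟨0:1 1:0⟩
Equal? distinct morphisms ✗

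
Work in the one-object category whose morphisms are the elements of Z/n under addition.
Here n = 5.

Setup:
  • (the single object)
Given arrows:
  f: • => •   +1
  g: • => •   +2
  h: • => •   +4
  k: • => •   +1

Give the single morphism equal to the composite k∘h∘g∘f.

Answer: +3

Work:
  0 +1≡1 +2≡3 +4≡2 +1≡3  (mod 5)
result: +3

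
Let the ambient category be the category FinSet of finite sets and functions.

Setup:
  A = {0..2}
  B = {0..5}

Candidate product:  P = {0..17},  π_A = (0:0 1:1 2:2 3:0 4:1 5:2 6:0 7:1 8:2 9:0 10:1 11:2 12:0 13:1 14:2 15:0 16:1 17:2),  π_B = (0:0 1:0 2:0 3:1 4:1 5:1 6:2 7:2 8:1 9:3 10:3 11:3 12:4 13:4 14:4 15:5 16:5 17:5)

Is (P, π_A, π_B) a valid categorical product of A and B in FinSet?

|A|·|B| = 3·6 = 18;  |P| = 18
Check the pairing map k ↦ (π_A(k), π_B(k)):
  0 : (0,0)
  1 : (1,0)
  2 : (2,0)
  3 : (0,1)
  4 : (1,1)
  5 : (2,1)
  6 : (0,2)
  7 : (1,2)
  8 : (2,1)  ✗ repeats pair of k=5
  9 : (0,3)
  10 : (1,3)
  11 : (2,3)
  12 : (0,4)
  13 : (1,4)
  14 : (2,4)
  15 : (0,5)
  16 : (1,5)
  17 : (2,5)
distinct pairs in image: 17 / 18 needed
  → (2,1) hit at k=5 and k=8

Answer: NOT A VALID PRODUCT — duplicate pair at indices 5,8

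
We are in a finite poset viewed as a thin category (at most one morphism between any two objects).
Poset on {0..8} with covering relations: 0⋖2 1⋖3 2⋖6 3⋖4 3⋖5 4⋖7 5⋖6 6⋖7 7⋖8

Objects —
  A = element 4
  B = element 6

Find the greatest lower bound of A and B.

Lower bounds of A=4 and B=6: {1,3}
  1 ⊑ 3
  3 ⊑ 3
glb = 3

Answer: A∧B = 3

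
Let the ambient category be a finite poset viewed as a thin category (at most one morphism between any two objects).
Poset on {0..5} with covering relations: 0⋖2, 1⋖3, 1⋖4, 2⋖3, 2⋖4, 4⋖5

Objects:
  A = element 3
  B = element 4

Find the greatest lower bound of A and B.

Lower bounds of A=3 and B=4: {0,1,2}
  maximal lower bounds 1 and 2 are incomparable: neither 1<=2 nor 2<=1
→ no greatest lower bound exists

Answer: NO MEET EXISTS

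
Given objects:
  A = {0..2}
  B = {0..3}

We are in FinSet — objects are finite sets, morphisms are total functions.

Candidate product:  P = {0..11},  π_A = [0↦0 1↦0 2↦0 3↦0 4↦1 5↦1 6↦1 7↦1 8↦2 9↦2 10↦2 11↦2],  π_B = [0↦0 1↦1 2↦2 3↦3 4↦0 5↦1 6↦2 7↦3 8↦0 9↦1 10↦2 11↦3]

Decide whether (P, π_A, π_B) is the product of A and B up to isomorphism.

|A|·|B| = 3·4 = 12;  |P| = 12
Check the pairing map k ↦ (π_A(k), π_B(k)):
  0 ↦ (0,0)
  1 ↦ (0,1)
  2 ↦ (0,2)
  3 ↦ (0,3)
  4 ↦ (1,0)
  5 ↦ (1,1)
  6 ↦ (1,2)
  7 ↦ (1,3)
  8 ↦ (2,0)
  9 ↦ (2,1)
  10 ↦ (2,2)
  11 ↦ (2,3)
distinct pairs in image: 12 / 12 needed
  → bijection onto A×B; projections well-typed.

Answer: VALID PRODUCT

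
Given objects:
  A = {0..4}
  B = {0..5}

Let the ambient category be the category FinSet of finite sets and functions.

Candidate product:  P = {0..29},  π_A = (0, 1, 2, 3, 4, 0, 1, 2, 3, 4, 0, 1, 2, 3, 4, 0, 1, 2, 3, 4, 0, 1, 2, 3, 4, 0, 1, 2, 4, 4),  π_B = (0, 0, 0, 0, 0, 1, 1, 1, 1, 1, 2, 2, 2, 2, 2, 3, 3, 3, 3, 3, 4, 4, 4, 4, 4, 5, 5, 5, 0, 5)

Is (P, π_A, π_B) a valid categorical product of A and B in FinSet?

Answer: NOT A VALID PRODUCT — duplicate pair at indices 4,28

Derivation:
|A|·|B| = 5·6 = 30;  |P| = 30
Check the pairing map k ↦ (π_A(k), π_B(k)):
  0 -> (0,0)
  1 -> (1,0)
  2 -> (2,0)
  3 -> (3,0)
  4 -> (4,0)
  5 -> (0,1)
  6 -> (1,1)
  7 -> (2,1)
  8 -> (3,1)
  9 -> (4,1)
  10 -> (0,2)
  11 -> (1,2)
  12 -> (2,2)
  13 -> (3,2)
  14 -> (4,2)
  15 -> (0,3)
  16 -> (1,3)
  17 -> (2,3)
  18 -> (3,3)
  19 -> (4,3)
  20 -> (0,4)
  21 -> (1,4)
  22 -> (2,4)
  23 -> (3,4)
  24 -> (4,4)
  25 -> (0,5)
  26 -> (1,5)
  27 -> (2,5)
  28 -> (4,0)  ✗ repeats pair of k=4
  29 -> (4,5)
distinct pairs in image: 29 / 30 needed
  → (4,0) hit at k=4 and k=28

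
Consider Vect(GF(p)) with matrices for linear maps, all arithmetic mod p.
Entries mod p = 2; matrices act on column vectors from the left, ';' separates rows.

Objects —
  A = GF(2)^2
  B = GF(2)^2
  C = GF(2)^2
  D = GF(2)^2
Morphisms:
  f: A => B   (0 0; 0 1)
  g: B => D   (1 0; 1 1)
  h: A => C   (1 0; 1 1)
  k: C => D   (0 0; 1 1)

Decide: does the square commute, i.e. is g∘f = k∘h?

Path 1 = f;g:
  e0=(1,0) f=>(0,0) g=>(0,0)
  e1=(0,1) f=>(0,1) g=>(0,1)
  ⟦path⟧₁ = (0 0; 0 1)
Path 2 = h;k:
  e0=(1,0) h=>(1,1) k=>(0,0)
  e1=(0,1) h=>(0,1) k=>(0,1)
  ⟦path⟧₂ = (0 0; 0 1)
Equal? YES — commutes

Answer: COMMUTES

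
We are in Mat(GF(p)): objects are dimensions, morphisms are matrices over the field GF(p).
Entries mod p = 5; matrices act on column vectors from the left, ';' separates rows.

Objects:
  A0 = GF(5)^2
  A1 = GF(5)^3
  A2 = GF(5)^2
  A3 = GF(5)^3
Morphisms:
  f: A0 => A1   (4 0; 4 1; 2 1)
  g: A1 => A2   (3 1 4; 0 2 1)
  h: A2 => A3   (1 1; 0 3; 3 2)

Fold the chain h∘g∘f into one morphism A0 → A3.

Answer: (4 3; 0 4; 2 1)

Derivation:
  e0=(1,0) f=>(4,4,2) g=>(4,0) h=>(4,0,2)
  e1=(0,1) f=>(0,1,1) g=>(0,3) h=>(3,4,1)
⟦path⟧: (4 3; 0 4; 2 1)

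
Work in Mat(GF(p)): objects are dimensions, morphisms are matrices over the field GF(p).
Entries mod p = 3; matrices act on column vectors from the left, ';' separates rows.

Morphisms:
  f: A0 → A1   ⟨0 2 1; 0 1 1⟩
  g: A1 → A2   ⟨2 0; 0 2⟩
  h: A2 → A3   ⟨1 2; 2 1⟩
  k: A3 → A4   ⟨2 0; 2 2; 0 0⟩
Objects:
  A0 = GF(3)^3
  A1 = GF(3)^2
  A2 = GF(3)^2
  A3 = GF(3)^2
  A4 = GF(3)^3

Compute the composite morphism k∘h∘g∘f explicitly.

Answer: ⟨0 1 0; 0 0 0; 0 0 0⟩

Work:
  e0=⟨1,0,0⟩ f→⟨0,0⟩ g→⟨0,0⟩ h→⟨0,0⟩ k→⟨0,0,0⟩
  e1=⟨0,1,0⟩ f→⟨2,1⟩ g→⟨1,2⟩ h→⟨2,1⟩ k→⟨1,0,0⟩
  e2=⟨0,0,1⟩ f→⟨1,1⟩ g→⟨2,2⟩ h→⟨0,0⟩ k→⟨0,0,0⟩
⟦path⟧: ⟨0 1 0; 0 0 0; 0 0 0⟩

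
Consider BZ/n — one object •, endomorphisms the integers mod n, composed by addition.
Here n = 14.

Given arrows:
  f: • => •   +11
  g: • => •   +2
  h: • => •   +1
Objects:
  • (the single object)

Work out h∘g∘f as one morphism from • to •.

Answer: +0

Work:
  0 +11≡11 +2≡13 +1≡0  (mod 14)
result: +0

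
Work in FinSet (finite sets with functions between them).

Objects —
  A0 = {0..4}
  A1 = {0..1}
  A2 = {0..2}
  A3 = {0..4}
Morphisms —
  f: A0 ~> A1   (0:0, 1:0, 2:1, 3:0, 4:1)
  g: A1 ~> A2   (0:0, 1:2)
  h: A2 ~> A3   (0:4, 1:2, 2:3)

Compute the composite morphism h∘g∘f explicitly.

  0 f~>0 g~>0 h~>4
  1 f~>0 g~>0 h~>4
  2 f~>1 g~>2 h~>3
  3 f~>0 g~>0 h~>4
  4 f~>1 g~>2 h~>3
composite: (0:4, 1:4, 2:3, 3:4, 4:3)

Answer: (0:4, 1:4, 2:3, 3:4, 4:3)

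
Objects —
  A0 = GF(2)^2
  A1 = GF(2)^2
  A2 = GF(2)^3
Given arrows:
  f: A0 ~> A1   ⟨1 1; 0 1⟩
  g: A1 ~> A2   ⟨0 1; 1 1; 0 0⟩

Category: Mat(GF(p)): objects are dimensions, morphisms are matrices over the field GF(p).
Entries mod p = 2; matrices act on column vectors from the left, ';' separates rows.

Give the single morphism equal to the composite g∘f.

  e0=(1,0) f~>(1,0) g~>(0,1,0)
  e1=(0,1) f~>(1,1) g~>(1,0,0)
composite: ⟨0 1; 1 0; 0 0⟩

Answer: ⟨0 1; 1 0; 0 0⟩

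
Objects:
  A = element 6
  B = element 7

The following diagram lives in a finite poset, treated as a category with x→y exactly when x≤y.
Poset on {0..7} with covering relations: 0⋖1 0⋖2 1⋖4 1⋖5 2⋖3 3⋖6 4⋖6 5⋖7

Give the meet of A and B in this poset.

Answer: A∧B = 1

Derivation:
Lower bounds of A=6 and B=7: {0,1}
  0 <= 1
  1 <= 1
glb = 1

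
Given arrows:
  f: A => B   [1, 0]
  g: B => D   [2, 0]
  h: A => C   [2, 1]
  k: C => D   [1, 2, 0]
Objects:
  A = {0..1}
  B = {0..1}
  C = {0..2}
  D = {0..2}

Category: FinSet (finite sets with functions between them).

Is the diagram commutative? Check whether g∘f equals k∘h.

Answer: COMMUTES

Work:
Path 1 = f;g:
  0 f=>1 g=>0
  1 f=>0 g=>2
  ⟦path⟧₁ = [0, 2]
Path 2 = h;k:
  0 h=>2 k=>0
  1 h=>1 k=>2
  ⟦path⟧₂ = [0, 2]
Equal? YES — commutes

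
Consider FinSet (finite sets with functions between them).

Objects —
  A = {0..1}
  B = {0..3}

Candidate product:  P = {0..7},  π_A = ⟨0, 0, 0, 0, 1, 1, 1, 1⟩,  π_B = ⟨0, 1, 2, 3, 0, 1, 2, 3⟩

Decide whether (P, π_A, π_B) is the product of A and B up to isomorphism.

|A|·|B| = 2·4 = 8;  |P| = 8
Check the pairing map k ↦ (π_A(k), π_B(k)):
  0 -> (0,0)
  1 -> (0,1)
  2 -> (0,2)
  3 -> (0,3)
  4 -> (1,0)
  5 -> (1,1)
  6 -> (1,2)
  7 -> (1,3)
distinct pairs in image: 8 / 8 needed
  → bijection onto A×B; projections well-typed.

Answer: VALID PRODUCT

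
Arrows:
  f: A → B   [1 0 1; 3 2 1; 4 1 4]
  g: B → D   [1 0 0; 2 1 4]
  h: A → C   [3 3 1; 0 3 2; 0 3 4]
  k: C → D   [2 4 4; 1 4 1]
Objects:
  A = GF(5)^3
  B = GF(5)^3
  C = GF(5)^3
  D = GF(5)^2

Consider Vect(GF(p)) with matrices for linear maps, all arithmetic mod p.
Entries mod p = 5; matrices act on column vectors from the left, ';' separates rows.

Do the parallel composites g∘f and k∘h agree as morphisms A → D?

Answer: DOES NOT COMMUTE

Trace:
1) trace f;g:
  e0=⟨1,0,0⟩ f→⟨1,3,4⟩ g→⟨1,1⟩
  e1=⟨0,1,0⟩ f→⟨0,2,1⟩ g→⟨0,1⟩
  e2=⟨0,0,1⟩ f→⟨1,1,4⟩ g→⟨1,4⟩
  composite₁ = [1 0 1; 1 1 4]
2) trace h;k:
  e0=⟨1,0,0⟩ h→⟨3,0,0⟩ k→⟨1,3⟩
  e1=⟨0,1,0⟩ h→⟨3,3,3⟩ k→⟨0,3⟩
  e2=⟨0,0,1⟩ h→⟨1,2,4⟩ k→⟨1,3⟩
  composite₂ = [1 0 1; 3 3 3]
Equal? distinct morphisms ✗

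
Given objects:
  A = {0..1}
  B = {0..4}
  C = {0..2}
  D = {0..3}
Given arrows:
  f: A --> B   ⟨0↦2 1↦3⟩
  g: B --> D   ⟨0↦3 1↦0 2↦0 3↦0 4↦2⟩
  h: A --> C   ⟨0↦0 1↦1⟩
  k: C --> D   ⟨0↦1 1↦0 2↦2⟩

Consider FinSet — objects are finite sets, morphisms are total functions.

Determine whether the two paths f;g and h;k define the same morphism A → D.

Along f;g (path 1):
  0 f-->2 g-->0
  1 f-->3 g-->0
  ⟦path⟧₁ = ⟨0↦0 1↦0⟩
Along h;k (path 2):
  0 h-->0 k-->1
  1 h-->1 k-->0
  ⟦path⟧₂ = ⟨0↦1 1↦0⟩
Equal? distinct morphisms ✗

Answer: DOES NOT COMMUTE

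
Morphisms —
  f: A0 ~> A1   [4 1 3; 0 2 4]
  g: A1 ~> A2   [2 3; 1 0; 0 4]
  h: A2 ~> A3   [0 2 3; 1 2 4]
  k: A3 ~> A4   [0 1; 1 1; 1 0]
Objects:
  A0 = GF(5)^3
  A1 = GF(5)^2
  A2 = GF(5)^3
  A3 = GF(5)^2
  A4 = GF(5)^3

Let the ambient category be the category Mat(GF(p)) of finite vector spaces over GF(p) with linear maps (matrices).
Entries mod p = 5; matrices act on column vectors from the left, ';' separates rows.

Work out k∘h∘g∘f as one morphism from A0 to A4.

  e0=(1,0,0) f~>(4,0) g~>(3,4,0) h~>(3,1) k~>(1,4,3)
  e1=(0,1,0) f~>(1,2) g~>(3,1,3) h~>(1,2) k~>(2,3,1)
  e2=(0,0,1) f~>(3,4) g~>(3,3,1) h~>(4,3) k~>(3,2,4)
result: [1 2 3; 4 3 2; 3 1 4]

Answer: [1 2 3; 4 3 2; 3 1 4]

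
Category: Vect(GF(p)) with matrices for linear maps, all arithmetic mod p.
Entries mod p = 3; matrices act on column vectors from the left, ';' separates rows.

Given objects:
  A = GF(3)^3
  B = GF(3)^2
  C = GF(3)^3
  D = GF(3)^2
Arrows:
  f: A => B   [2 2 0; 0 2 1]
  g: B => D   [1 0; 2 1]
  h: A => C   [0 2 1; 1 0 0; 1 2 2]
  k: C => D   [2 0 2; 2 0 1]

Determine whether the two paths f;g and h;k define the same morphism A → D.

Answer: COMMUTES

Derivation:
1) trace f;g:
  e0=⟨1,0,0⟩ f=>⟨2,0⟩ g=>⟨2,1⟩
  e1=⟨0,1,0⟩ f=>⟨2,2⟩ g=>⟨2,0⟩
  e2=⟨0,0,1⟩ f=>⟨0,1⟩ g=>⟨0,1⟩
  result₁ = [2 2 0; 1 0 1]
2) trace h;k:
  e0=⟨1,0,0⟩ h=>⟨0,1,1⟩ k=>⟨2,1⟩
  e1=⟨0,1,0⟩ h=>⟨2,0,2⟩ k=>⟨2,0⟩
  e2=⟨0,0,1⟩ h=>⟨1,0,2⟩ k=>⟨0,1⟩
  result₂ = [2 2 0; 1 0 1]
Equal? YES — commutes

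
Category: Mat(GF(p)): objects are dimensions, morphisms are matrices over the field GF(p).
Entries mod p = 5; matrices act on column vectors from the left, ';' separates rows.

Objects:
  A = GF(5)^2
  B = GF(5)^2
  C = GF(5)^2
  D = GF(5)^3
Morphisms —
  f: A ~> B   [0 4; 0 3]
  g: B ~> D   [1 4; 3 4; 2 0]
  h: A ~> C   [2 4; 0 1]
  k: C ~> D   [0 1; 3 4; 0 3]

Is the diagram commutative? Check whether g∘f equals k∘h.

1) trace f;g:
  e0=(1,0) f~>(0,0) g~>(0,0,0)
  e1=(0,1) f~>(4,3) g~>(1,4,3)
  result₁ = [0 1; 0 4; 0 3]
2) trace h;k:
  e0=(1,0) h~>(2,0) k~>(0,1,0)
  e1=(0,1) h~>(4,1) k~>(1,1,3)
  result₂ = [0 1; 1 1; 0 3]
Equal? differ; not commutative

Answer: DOES NOT COMMUTE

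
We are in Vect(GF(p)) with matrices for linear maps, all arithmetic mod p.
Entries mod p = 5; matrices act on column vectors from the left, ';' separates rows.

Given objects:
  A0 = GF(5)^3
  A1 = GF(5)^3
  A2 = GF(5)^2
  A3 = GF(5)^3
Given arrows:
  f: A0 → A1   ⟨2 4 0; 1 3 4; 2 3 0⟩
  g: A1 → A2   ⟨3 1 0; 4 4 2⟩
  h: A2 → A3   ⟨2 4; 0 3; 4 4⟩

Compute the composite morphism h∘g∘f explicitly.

Answer: ⟨3 1 2; 3 2 3; 2 1 0⟩

Trace:
  e0=[1,0,0] f→[2,1,2] g→[2,1] h→[3,3,2]
  e1=[0,1,0] f→[4,3,3] g→[0,4] h→[1,2,1]
  e2=[0,0,1] f→[0,4,0] g→[4,1] h→[2,3,0]
⟦path⟧: ⟨3 1 2; 3 2 3; 2 1 0⟩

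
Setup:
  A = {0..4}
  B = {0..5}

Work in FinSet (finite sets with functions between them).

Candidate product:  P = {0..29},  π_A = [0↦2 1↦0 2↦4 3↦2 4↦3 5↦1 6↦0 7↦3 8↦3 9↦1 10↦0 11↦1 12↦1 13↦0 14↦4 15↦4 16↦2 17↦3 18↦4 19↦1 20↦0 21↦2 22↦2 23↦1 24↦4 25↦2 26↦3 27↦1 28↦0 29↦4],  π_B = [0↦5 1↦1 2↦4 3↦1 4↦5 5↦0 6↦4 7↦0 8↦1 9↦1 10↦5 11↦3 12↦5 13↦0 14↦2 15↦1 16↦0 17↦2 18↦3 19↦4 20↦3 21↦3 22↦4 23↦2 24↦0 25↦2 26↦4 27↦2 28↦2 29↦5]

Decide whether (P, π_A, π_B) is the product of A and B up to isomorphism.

Answer: NOT A VALID PRODUCT — duplicate pair at indices 27,23

Trace:
|A|·|B| = 5·6 = 30;  |P| = 30
Check the pairing map k ↦ (π_A(k), π_B(k)):
  0 ↦ (2,5)
  1 ↦ (0,1)
  2 ↦ (4,4)
  3 ↦ (2,1)
  4 ↦ (3,5)
  5 ↦ (1,0)
  6 ↦ (0,4)
  7 ↦ (3,0)
  8 ↦ (3,1)
  9 ↦ (1,1)
  10 ↦ (0,5)
  11 ↦ (1,3)
  12 ↦ (1,5)
  13 ↦ (0,0)
  14 ↦ (4,2)
  15 ↦ (4,1)
  16 ↦ (2,0)
  17 ↦ (3,2)
  18 ↦ (4,3)
  19 ↦ (1,4)
  20 ↦ (0,3)
  21 ↦ (2,3)
  22 ↦ (2,4)
  23 ↦ (1,2)
  24 ↦ (4,0)
  25 ↦ (2,2)
  26 ↦ (3,4)
  27 ↦ (1,2)  ✗ repeats pair of k=23
  28 ↦ (0,2)
  29 ↦ (4,5)
distinct pairs in image: 29 / 30 needed
  → (1,2) hit at k=23 and k=27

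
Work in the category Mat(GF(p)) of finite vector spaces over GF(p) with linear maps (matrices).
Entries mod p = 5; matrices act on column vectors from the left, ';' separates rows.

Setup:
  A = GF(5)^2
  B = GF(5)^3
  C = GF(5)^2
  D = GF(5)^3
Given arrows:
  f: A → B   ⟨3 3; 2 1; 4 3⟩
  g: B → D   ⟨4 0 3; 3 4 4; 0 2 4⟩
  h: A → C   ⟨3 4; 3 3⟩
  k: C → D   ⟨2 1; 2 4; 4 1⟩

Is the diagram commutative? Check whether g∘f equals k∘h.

Answer: COMMUTES

Derivation:
Path 1 = f;g:
  e0=[1,0] f→[3,2,4] g→[4,3,0]
  e1=[0,1] f→[3,1,3] g→[1,0,4]
  result₁ = ⟨4 1; 3 0; 0 4⟩
Path 2 = h;k:
  e0=[1,0] h→[3,3] k→[4,3,0]
  e1=[0,1] h→[4,3] k→[1,0,4]
  result₂ = ⟨4 1; 3 0; 0 4⟩
Equal? YES — commutes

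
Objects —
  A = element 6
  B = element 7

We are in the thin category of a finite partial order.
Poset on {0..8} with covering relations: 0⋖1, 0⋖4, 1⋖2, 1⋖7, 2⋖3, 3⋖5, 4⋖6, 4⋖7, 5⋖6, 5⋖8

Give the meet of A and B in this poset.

Common predecessors of 6,7: {0,1,4}
  maximal lower bounds 1 and 4 are incomparable: neither 1<=4 nor 4<=1
→ no greatest lower bound exists

Answer: NO MEET EXISTS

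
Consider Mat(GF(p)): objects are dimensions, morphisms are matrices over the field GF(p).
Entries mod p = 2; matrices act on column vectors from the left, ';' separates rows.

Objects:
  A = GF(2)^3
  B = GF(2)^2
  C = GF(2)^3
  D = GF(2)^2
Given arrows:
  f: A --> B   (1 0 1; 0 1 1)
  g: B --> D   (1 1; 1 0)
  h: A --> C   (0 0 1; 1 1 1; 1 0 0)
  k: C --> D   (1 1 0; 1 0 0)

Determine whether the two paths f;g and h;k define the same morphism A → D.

Answer: DOES NOT COMMUTE

Work:
Path 1 = f;g:
  e0=(1,0,0) f-->(1,0) g-->(1,1)
  e1=(0,1,0) f-->(0,1) g-->(1,0)
  e2=(0,0,1) f-->(1,1) g-->(0,1)
  result₁ = (1 1 0; 1 0 1)
Path 2 = h;k:
  e0=(1,0,0) h-->(0,1,1) k-->(1,0)
  e1=(0,1,0) h-->(0,1,0) k-->(1,0)
  e2=(0,0,1) h-->(1,1,0) k-->(0,1)
  result₂ = (1 1 0; 0 0 1)
Equal? distinct morphisms ✗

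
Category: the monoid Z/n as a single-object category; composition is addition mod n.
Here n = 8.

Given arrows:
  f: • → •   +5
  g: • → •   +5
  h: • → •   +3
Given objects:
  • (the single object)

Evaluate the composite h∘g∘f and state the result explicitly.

Answer: +5

Derivation:
  0 +5≡5 +5≡2 +3≡5  (mod 8)
composite: +5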